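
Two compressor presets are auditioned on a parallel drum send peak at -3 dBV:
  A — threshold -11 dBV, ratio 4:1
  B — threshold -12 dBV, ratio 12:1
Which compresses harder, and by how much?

B, by 2.25 dB

A: GR = 8 − 8/4 = 6 dB.
B: GR = 9 − 9/12 = 8.25 dB.
B applies 2.25 dB more gain reduction.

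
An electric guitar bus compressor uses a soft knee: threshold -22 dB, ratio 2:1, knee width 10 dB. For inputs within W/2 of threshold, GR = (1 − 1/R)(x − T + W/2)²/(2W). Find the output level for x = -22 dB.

-22.625 dB

x − T + W/2 = -22 − (-22) + 5 = 5.
GR = (1 − 1/2) × 5² / 20 = 0.5 × 25 / 20 = 0.625 dB.
Output = -22 − 0.625 = -22.625 dB.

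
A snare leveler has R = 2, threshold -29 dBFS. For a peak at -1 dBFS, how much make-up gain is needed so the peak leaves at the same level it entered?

The peak compresses to -29 + 28/2 = -15 dBFS.
To reach -1 dBFS requires -1 − (-15) = 14 dB of make-up.

14 dB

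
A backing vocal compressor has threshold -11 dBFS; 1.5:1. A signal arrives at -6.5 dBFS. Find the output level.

-8 dBFS

The input is 4.5 dB above the -11 dBFS threshold.
At 1.5:1 the overshoot is divided by 1.5, leaving 3 dB above threshold.
Output = -11 + 3 = -8 dBFS.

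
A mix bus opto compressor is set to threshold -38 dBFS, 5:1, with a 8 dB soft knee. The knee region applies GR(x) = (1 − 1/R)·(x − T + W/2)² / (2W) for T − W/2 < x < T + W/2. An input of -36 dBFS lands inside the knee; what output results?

-37.8 dBFS

x − T + W/2 = -36 − (-38) + 4 = 6.
GR = (1 − 1/5) × 6² / 16 = 0.8 × 36 / 16 = 1.8 dB.
Output = -36 − 1.8 = -37.8 dBFS.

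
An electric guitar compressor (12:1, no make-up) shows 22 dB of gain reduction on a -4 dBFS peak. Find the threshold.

-28 dBFS

Input is 24 dB above T (since output overshoot × R = input overshoot: (-26 − T)·12 = -4 − T gives T = -28 dBFS).
Check: -28 + (-4 − (-28))/12 = -28 + 2 = -26 dBFS. ✓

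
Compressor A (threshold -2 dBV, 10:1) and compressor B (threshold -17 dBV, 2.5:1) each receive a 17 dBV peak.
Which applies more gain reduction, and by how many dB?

A: 19 dB over, compressed to 1.9 dB over, so 17.1 dB of GR.
B: 34 dB over, compressed to 13.6 dB over, so 20.4 dB of GR.
Difference: 3.3 dB in favour of B.

B, by 3.3 dB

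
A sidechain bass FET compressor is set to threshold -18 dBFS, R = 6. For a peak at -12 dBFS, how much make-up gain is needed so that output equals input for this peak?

5 dB

Overshoot 6 dB → 6/6 = 1 dB after compression, so the compressed level is -18 + 1 = -17 dBFS.
Make-up = target − compressed = -12 − (-17) = 5 dB.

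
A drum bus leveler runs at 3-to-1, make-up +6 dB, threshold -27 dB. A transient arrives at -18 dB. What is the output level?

-18 dB

-18 dB sits 9 dB over threshold.
The 9 dB excess becomes 3 dB after 3:1 reduction.
That puts the output at -24 dB; make-up adds 6 dB, giving -18 dB.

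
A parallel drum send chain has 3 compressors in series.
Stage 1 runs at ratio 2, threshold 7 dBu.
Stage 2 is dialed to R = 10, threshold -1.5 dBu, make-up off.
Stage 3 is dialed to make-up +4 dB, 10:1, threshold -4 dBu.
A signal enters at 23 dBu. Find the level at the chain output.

0.415 dBu

Stage 1: overshoot 16 dB → 16/2 = 8 dB → 15 dBu.
Stage 2: overshoot 16.5 dB → 16.5/10 = 1.65 dB → 0.15 dBu.
Stage 3: 0.15 dBu is 4.15 dB over -4 dBu; at 10:1 that becomes 0.415 dB over, giving -3.585 dBu; +4 dB make-up → 0.415 dBu.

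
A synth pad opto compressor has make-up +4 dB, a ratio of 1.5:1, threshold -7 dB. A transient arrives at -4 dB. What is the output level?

-4 dB sits 3 dB over threshold.
At 1.5:1 the overshoot is divided by 1.5, leaving 2 dB above threshold.
Output = -7 + 2 = -5 dB; make-up adds 4 dB, giving -1 dB.

-1 dB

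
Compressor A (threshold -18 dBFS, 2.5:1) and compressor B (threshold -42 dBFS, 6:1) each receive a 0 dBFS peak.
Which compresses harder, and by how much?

A: overshoot 18 dB → output overshoot 7.2 dB → GR 10.8 dB.
B: overshoot 42 dB → output overshoot 7 dB → GR 35 dB.
B reduces 24.2 dB more.

B, by 24.2 dB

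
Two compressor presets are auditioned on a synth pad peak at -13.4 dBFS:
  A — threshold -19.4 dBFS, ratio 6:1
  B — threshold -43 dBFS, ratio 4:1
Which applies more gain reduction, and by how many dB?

A: 6 dB over, compressed to 1 dB over, so 5 dB of GR.
B: 29.6 dB over, compressed to 7.4 dB over, so 22.2 dB of GR.
B reduces 17.2 dB more.

B, by 17.2 dB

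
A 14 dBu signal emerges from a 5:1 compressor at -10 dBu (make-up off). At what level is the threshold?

Gain reduction = 14 − (-10) = 24 dB; output overshoot = GR / (R − 1) = 24 / 4 = 6 dB.
Threshold = output − output overshoot = -10 − 6 = -16 dBu.

-16 dBu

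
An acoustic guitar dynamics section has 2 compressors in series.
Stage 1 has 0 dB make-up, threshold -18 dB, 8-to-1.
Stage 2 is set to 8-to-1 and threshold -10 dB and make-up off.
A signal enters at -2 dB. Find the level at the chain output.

Stage 1: 16 dB above -18 dB, reduced 8:1 to 2 dB above → -16 dB.
Stage 2: -16 dB ≤ -10 dB, so stage 2 doesn't engage; output -16 dB.

-16 dB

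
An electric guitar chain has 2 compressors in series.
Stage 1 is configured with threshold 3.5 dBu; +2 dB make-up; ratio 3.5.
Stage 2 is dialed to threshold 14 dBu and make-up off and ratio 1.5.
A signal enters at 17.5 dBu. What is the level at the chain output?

Stage 1: overshoot 14 dB → 14/3.5 = 4 dB → 7.5 dBu; +2 dB make-up → 9.5 dBu.
Stage 2: 9.5 dBu is at or below the 14 dBu threshold — no compression; output 9.5 dBu.

9.5 dBu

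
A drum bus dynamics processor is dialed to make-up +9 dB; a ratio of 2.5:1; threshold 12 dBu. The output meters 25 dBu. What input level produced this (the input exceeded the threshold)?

Before make-up, the level was 25 − 9 = 16 dBu.
Post-compression overshoot = 16 − 12 = 4 dB.
Undo the ratio: input overshoot = 4 × 2.5 = 10 dB, giving input = 22 dBu.

22 dBu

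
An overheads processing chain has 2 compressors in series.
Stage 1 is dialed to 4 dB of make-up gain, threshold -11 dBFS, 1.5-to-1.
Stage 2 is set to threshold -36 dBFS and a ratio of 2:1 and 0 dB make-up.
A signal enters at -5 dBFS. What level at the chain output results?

Stage 1: 6 dB above -11 dBFS, reduced 1.5:1 to 4 dB above → -7 dBFS; +4 dB make-up → -3 dBFS.
Stage 2: -3 dBFS is 33 dB over -36 dBFS; at 2:1 that becomes 16.5 dB over, giving -19.5 dBFS.

-19.5 dBFS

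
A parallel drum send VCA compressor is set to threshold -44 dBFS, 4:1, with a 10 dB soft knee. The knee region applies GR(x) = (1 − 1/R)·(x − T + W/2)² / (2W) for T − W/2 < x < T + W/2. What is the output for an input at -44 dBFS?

-44.9375 dBFS

x − T + W/2 = -44 − (-44) + 5 = 5.
GR = (1 − 1/4) × 5² / 20 = 0.75 × 25 / 20 = 0.9375 dB.
Output = -44 − 0.9375 = -44.9375 dBFS.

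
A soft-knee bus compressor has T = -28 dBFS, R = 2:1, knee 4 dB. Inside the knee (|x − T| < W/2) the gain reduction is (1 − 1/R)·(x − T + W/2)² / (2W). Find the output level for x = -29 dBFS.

x − T + W/2 = -29 − (-28) + 2 = 1.
GR = (1 − 1/2) × 1² / 8 = 0.5 × 1 / 8 = 0.0625 dB.
Output = -29 − 0.0625 = -29.0625 dBFS.

-29.0625 dBFS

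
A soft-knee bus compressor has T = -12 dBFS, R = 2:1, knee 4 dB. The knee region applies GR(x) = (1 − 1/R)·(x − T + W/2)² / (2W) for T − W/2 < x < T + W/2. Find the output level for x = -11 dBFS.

-11.5625 dBFS

x − T + W/2 = -11 − (-12) + 2 = 3.
GR = (1 − 1/2) × 3² / 8 = 0.5 × 9 / 8 = 0.5625 dB.
Output = -11 − 0.5625 = -11.5625 dBFS.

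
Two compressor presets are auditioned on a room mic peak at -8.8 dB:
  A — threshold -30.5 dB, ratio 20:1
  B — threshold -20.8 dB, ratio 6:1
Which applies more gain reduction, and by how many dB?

A: 21.7 dB over, compressed to 1.085 dB over, so 20.615 dB of GR.
B: 12 dB over, compressed to 2 dB over, so 10 dB of GR.
Difference: 10.615 dB in favour of A.

A, by 10.615 dB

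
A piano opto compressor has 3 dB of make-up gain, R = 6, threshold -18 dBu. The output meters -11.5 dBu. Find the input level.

Remove make-up: -11.5 − 3 = -14.5 dBu.
Post-compression overshoot = -14.5 − (-18) = 3.5 dB.
Before 6:1 compression the overshoot was 3.5 × 6 = 21 dB, so input = -18 + 21 = 3 dBu.

3 dBu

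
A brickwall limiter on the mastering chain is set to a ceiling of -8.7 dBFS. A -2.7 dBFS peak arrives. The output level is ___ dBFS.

-8.7 dBFS

A brickwall limiter is an ∞:1 compressor: any input above the ceiling is clamped to -8.7 dBFS.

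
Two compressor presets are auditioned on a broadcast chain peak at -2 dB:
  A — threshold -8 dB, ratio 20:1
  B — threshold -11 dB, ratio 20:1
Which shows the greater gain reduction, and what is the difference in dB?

B, by 2.85 dB

A: 6 dB over, compressed to 0.3 dB over, so 5.7 dB of GR.
B: 9 dB over, compressed to 0.45 dB over, so 8.55 dB of GR.
Difference: 2.85 dB in favour of B.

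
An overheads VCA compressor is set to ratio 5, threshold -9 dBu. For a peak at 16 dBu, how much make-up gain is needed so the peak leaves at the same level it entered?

The peak compresses to -9 + 25/5 = -4 dBu.
To reach 16 dBu requires 16 − (-4) = 20 dB of make-up.

20 dB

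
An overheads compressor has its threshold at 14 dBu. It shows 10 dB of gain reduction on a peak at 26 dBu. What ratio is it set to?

6:1

Input overshoot = 26 − 14 = 12 dB.
Output overshoot = 12 − 10 = 2 dB.
Ratio = input overshoot / output overshoot = 12 / 2 = 6.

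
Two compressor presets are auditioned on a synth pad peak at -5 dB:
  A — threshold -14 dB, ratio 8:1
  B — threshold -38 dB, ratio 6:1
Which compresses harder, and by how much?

A: GR = 9 − 9/8 = 7.875 dB.
B: GR = 33 − 33/6 = 27.5 dB.
B applies 19.625 dB more gain reduction.

B, by 19.625 dB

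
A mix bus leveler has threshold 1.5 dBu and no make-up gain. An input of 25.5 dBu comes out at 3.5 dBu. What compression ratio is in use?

12:1

Input overshoot = 25.5 − 1.5 = 24 dB; output overshoot = 3.5 − 1.5 = 2 dB.
Ratio = 24 / 2 = 12.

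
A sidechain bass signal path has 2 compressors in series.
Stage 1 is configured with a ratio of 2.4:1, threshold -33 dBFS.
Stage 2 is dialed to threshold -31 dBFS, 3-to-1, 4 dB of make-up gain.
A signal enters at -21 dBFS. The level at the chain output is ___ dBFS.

Stage 1: overshoot 12 dB → 12/2.4 = 5 dB → -28 dBFS.
Stage 2: overshoot 3 dB → 3/3 = 1 dB → -30 dBFS; +4 dB make-up → -26 dBFS.

-26 dBFS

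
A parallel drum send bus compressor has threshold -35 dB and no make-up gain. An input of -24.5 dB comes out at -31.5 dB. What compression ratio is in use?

3:1

Input overshoot = -24.5 − (-35) = 10.5 dB; output overshoot = -31.5 − (-35) = 3.5 dB.
Ratio = 10.5 / 3.5 = 3.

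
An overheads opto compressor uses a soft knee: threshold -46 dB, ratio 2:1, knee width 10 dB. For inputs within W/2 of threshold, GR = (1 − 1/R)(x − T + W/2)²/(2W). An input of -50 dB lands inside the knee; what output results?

-50.025 dB

x − T + W/2 = -50 − (-46) + 5 = 1.
GR = (1 − 1/2) × 1² / 20 = 0.5 × 1 / 20 = 0.025 dB.
Output = -50 − 0.025 = -50.025 dB.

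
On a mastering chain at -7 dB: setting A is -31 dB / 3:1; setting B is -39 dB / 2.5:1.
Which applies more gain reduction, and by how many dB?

A: overshoot 24 dB → output overshoot 8 dB → GR 16 dB.
B: overshoot 32 dB → output overshoot 12.8 dB → GR 19.2 dB.
B applies 3.2 dB more gain reduction.

B, by 3.2 dB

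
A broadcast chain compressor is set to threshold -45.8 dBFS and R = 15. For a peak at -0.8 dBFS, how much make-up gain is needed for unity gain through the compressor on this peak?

The peak compresses to -45.8 + 45/15 = -42.8 dBFS.
To reach -0.8 dBFS requires -0.8 − (-42.8) = 42 dB of make-up.

42 dB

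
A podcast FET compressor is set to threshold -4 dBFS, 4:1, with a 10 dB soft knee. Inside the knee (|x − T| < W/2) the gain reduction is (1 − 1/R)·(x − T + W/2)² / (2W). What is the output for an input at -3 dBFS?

x − T + W/2 = -3 − (-4) + 5 = 6.
GR = (1 − 1/4) × 6² / 20 = 0.75 × 36 / 20 = 1.35 dB.
Output = -3 − 1.35 = -4.35 dBFS.

-4.35 dBFS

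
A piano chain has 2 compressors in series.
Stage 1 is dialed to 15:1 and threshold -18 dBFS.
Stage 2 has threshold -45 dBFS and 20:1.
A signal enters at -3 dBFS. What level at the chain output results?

-43.6 dBFS

Stage 1: overshoot 15 dB → 15/15 = 1 dB → -17 dBFS.
Stage 2: -17 dBFS is 28 dB over -45 dBFS; at 20:1 that becomes 1.4 dB over, giving -43.6 dBFS.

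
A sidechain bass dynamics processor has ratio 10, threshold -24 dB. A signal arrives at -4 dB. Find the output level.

-4 dB sits 20 dB over threshold.
10:1 compression reduces that to 20/10 = 2 dB over.
Output = -24 + 2 = -22 dB.

-22 dB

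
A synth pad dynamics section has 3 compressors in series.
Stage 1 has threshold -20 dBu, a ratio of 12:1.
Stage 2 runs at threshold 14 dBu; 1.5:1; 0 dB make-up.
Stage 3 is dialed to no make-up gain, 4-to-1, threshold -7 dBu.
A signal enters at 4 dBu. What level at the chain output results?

-18 dBu

Stage 1: 4 dBu is 24 dB over -20 dBu; at 12:1 that becomes 2 dB over, giving -18 dBu.
Stage 2: -18 dBu ≤ 14 dBu, so stage 2 doesn't engage; output -18 dBu.
Stage 3: -18 dBu is at or below the -7 dBu threshold — no compression; output -18 dBu.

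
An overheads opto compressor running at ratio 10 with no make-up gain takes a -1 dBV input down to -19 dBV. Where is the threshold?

-21 dBV

Input is 20 dB above T (since output overshoot × R = input overshoot: (-19 − T)·10 = -1 − T gives T = -21 dBV).
Check: -21 + (-1 − (-21))/10 = -21 + 2 = -19 dBV. ✓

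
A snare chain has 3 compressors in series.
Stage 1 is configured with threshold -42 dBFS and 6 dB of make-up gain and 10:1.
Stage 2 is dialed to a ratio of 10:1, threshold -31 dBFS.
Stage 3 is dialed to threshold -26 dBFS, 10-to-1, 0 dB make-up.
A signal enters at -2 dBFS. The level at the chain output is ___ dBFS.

Stage 1: -2 dBFS is 40 dB over -42 dBFS; at 10:1 that becomes 4 dB over, giving -38 dBFS; +6 dB make-up → -32 dBFS.
Stage 2: -32 dBFS is at or below the -31 dBFS threshold — no compression; output -32 dBFS.
Stage 3: below threshold (-32 ≤ -26); passes unchanged; output -32 dBFS.

-32 dBFS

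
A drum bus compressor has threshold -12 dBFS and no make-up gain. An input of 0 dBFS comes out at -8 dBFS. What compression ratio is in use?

3:1

Input overshoot = 0 − (-12) = 12 dB; output overshoot = -8 − (-12) = 4 dB.
Ratio = 12 / 4 = 3.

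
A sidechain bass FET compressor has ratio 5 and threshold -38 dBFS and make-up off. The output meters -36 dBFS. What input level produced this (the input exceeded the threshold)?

-28 dBFS

The compressed level sits -36 − (-38) = 2 dB over threshold.
Undo the ratio: input overshoot = 2 × 5 = 10 dB, giving input = -28 dBFS.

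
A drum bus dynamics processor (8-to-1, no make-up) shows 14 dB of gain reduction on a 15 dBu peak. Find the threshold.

-1 dBu

Let T be the threshold. Output overshoot = (input overshoot)/R, so 1 − T = (15 − T)/8.
8·(1 − T) = 15 − T → 7·T = 8 − 15 = -7.
T = -7/7 = -1 dBu.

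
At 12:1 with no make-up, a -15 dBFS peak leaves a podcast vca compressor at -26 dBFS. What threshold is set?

Gain reduction = -15 − (-26) = 11 dB; output overshoot = GR / (R − 1) = 11 / 11 = 1 dB.
Threshold = output − output overshoot = -26 − 1 = -27 dBFS.

-27 dBFS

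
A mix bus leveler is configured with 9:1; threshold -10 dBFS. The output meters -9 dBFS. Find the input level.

That's 1 dB above the -10 dBFS threshold.
Before 9:1 compression the overshoot was 1 × 9 = 9 dB, so input = -10 + 9 = -1 dBFS.

-1 dBFS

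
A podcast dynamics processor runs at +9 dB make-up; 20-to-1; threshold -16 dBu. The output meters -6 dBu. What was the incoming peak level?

4 dBu

Stripping the +9 dB make-up gives -15 dBu at the gain stage.
That's 1 dB above the -16 dBu threshold.
Before 20:1 compression the overshoot was 1 × 20 = 20 dB, so input = -16 + 20 = 4 dBu.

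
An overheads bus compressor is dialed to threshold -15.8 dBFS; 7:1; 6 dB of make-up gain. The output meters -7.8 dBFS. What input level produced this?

-1.8 dBFS

Stripping the +6 dB make-up gives -13.8 dBFS at the gain stage.
Post-compression overshoot = -13.8 − (-15.8) = 2 dB.
Before 7:1 compression the overshoot was 2 × 7 = 14 dB, so input = -15.8 + 14 = -1.8 dBFS.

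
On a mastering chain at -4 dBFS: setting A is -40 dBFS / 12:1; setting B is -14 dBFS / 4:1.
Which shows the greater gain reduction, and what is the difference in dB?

A: GR = 36 − 36/12 = 33 dB.
B: GR = 10 − 10/4 = 7.5 dB.
A reduces 25.5 dB more.

A, by 25.5 dB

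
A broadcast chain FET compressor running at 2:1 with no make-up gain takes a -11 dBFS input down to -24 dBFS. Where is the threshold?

Gain reduction = -11 − (-24) = 13 dB; output overshoot = GR / (R − 1) = 13 / 1 = 13 dB.
Threshold = output − output overshoot = -24 − 13 = -37 dBFS.

-37 dBFS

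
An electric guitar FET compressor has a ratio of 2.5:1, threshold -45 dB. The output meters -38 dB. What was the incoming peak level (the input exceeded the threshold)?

-27.5 dB

The compressed level sits -38 − (-45) = 7 dB over threshold.
Before 2.5:1 compression the overshoot was 7 × 2.5 = 17.5 dB, so input = -45 + 17.5 = -27.5 dB.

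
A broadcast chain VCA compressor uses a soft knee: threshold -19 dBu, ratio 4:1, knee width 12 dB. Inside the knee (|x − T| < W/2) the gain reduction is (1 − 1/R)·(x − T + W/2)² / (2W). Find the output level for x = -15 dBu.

-18.125 dBu

x − T + W/2 = -15 − (-19) + 6 = 10.
GR = (1 − 1/4) × 10² / 24 = 0.75 × 100 / 24 = 3.125 dB.
Output = -15 − 3.125 = -18.125 dBu.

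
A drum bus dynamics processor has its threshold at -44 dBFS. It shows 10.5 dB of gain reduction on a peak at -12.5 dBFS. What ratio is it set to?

Input overshoot = -12.5 − (-44) = 31.5 dB.
Output overshoot = 31.5 − 10.5 = 21 dB.
Ratio = input overshoot / output overshoot = 31.5 / 21 = 1.5.

1.5:1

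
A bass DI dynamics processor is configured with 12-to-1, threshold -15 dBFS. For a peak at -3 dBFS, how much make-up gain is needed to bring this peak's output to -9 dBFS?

5 dB

Without make-up, output = threshold + overshoot/12 = -15 + 1 = -14 dBFS.
Gap to target: 5 dB.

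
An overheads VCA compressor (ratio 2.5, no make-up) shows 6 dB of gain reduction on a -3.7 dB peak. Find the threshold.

-13.7 dB

Gain reduction = -3.7 − (-9.7) = 6 dB; output overshoot = GR / (R − 1) = 6 / 1.5 = 4 dB.
Threshold = output − output overshoot = -9.7 − 4 = -13.7 dB.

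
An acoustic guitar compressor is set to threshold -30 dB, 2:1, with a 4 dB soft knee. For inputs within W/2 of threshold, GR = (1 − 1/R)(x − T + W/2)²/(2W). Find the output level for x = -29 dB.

-29.5625 dB

x − T + W/2 = -29 − (-30) + 2 = 3.
GR = (1 − 1/2) × 3² / 8 = 0.5 × 9 / 8 = 0.5625 dB.
Output = -29 − 0.5625 = -29.5625 dB.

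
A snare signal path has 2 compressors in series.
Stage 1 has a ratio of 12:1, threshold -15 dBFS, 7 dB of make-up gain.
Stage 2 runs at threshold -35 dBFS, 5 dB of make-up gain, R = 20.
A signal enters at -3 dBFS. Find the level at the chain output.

-28.6 dBFS

Stage 1: overshoot 12 dB → 12/12 = 1 dB → -14 dBFS; +7 dB make-up → -7 dBFS.
Stage 2: 28 dB above -35 dBFS, reduced 20:1 to 1.4 dB above → -33.6 dBFS; +5 dB make-up → -28.6 dBFS.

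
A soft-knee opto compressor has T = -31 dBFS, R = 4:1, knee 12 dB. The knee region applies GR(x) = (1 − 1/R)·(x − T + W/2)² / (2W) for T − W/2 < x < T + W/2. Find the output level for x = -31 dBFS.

-32.125 dBFS

x − T + W/2 = -31 − (-31) + 6 = 6.
GR = (1 − 1/4) × 6² / 24 = 0.75 × 36 / 24 = 1.125 dB.
Output = -31 − 1.125 = -32.125 dBFS.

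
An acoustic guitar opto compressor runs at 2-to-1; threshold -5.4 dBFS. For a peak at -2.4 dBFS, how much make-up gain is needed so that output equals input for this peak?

Without make-up, output = threshold + overshoot/2 = -5.4 + 1.5 = -3.9 dBFS.
Gap to target: 1.5 dB.

1.5 dB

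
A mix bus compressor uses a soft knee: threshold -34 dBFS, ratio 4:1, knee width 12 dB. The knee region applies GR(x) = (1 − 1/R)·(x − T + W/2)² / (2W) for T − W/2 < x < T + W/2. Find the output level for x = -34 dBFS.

-35.125 dBFS

x − T + W/2 = -34 − (-34) + 6 = 6.
GR = (1 − 1/4) × 6² / 24 = 0.75 × 36 / 24 = 1.125 dB.
Output = -34 − 1.125 = -35.125 dBFS.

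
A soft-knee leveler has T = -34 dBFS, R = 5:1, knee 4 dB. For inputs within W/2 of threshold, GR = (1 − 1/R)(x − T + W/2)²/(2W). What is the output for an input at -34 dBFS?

x − T + W/2 = -34 − (-34) + 2 = 2.
GR = (1 − 1/5) × 2² / 8 = 0.8 × 4 / 8 = 0.4 dB.
Output = -34 − 0.4 = -34.4 dBFS.

-34.4 dBFS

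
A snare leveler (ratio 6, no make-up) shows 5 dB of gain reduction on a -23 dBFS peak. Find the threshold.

-29 dBFS

Gain reduction = -23 − (-28) = 5 dB; output overshoot = GR / (R − 1) = 5 / 5 = 1 dB.
Threshold = output − output overshoot = -28 − 1 = -29 dBFS.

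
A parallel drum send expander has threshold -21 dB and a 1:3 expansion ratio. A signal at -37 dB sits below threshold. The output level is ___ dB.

Below threshold, a 1:3 expander applies gain = (3−1)×(T − x) of attenuation.
(3−1) × 16 = 32 dB, so output = -37 − 32 = -69 dB.

-69 dB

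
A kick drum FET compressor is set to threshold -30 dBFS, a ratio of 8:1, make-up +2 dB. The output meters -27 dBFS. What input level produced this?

Before make-up, the level was -27 − 2 = -29 dBFS.
The compressed level sits -29 − (-30) = 1 dB over threshold.
Undo the ratio: input overshoot = 1 × 8 = 8 dB, giving input = -22 dBFS.

-22 dBFS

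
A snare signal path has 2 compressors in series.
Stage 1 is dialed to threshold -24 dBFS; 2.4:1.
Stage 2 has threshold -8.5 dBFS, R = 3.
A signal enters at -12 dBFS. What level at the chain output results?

Stage 1: 12 dB above -24 dBFS, reduced 2.4:1 to 5 dB above → -19 dBFS.
Stage 2: -19 dBFS is at or below the -8.5 dBFS threshold — no compression; output -19 dBFS.

-19 dBFS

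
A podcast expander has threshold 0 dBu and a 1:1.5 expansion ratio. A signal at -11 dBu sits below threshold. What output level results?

-16.5 dBu

The input is 11 dB below the 0 dBu threshold.
A 1:1.5 expander multiplies undershoot by 1.5: 11 × 1.5 = 16.5 dB below threshold.
Output = 0 − 16.5 = -16.5 dBu.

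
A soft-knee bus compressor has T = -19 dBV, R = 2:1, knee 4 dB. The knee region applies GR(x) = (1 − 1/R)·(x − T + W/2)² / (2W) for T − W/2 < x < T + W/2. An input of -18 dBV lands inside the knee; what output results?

-18.5625 dBV

x − T + W/2 = -18 − (-19) + 2 = 3.
GR = (1 − 1/2) × 3² / 8 = 0.5 × 9 / 8 = 0.5625 dB.
Output = -18 − 0.5625 = -18.5625 dBV.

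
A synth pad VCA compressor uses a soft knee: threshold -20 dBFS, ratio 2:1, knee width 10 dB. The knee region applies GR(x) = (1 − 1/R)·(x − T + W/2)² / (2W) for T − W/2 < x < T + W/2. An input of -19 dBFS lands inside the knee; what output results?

x − T + W/2 = -19 − (-20) + 5 = 6.
GR = (1 − 1/2) × 6² / 20 = 0.5 × 36 / 20 = 0.9 dB.
Output = -19 − 0.9 = -19.9 dBFS.

-19.9 dBFS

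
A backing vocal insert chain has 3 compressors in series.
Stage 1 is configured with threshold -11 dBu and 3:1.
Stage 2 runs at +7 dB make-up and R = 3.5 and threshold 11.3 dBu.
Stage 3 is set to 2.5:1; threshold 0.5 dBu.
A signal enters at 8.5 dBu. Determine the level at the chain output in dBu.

Stage 1: overshoot 19.5 dB → 19.5/3 = 6.5 dB → -4.5 dBu.
Stage 2: below threshold (-4.5 ≤ 11.3); passes unchanged; make-up brings it to 2.5 dBu.
Stage 3: overshoot 2 dB → 2/2.5 = 0.8 dB → 1.3 dBu.

1.3 dBu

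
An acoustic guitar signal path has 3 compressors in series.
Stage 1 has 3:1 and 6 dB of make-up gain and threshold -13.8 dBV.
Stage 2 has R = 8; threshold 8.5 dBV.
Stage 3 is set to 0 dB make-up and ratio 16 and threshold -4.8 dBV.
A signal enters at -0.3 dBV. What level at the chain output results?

-4.70625 dBV

Stage 1: 13.5 dB above -13.8 dBV, reduced 3:1 to 4.5 dB above → -9.3 dBV; +6 dB make-up → -3.3 dBV.
Stage 2: -3.3 dBV ≤ 8.5 dBV, so stage 2 doesn't engage; output -3.3 dBV.
Stage 3: overshoot 1.5 dB → 1.5/16 = 0.09375 dB → -4.70625 dBV.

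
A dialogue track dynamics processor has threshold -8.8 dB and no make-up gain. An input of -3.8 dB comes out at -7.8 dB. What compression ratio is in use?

Input overshoot = -3.8 − (-8.8) = 5 dB; output overshoot = -7.8 − (-8.8) = 1 dB.
Ratio = 5 / 1 = 5.

5:1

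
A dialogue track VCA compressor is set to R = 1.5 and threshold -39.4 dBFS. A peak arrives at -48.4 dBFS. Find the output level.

-48.4 dBFS is 9 dB below the -39.4 dBFS threshold, so no gain reduction is applied.
Output = input = -48.4 dBFS.

-48.4 dBFS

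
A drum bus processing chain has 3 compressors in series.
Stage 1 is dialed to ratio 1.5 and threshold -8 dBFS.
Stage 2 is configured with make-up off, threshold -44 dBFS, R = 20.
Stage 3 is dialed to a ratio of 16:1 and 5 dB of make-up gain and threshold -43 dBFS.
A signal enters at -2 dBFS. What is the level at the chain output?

-37.9375 dBFS

Stage 1: 6 dB above -8 dBFS, reduced 1.5:1 to 4 dB above → -4 dBFS.
Stage 2: overshoot 40 dB → 40/20 = 2 dB → -42 dBFS.
Stage 3: overshoot 1 dB → 1/16 = 0.0625 dB → -42.9375 dBFS; +5 dB make-up → -37.9375 dBFS.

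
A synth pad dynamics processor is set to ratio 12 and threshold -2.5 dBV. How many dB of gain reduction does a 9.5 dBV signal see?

The signal is 12 dB above threshold.
At 12:1, output sits 12/12 = 1 dB above threshold.
So the signal is attenuated by 12 − 1 = 11 dB.

11 dB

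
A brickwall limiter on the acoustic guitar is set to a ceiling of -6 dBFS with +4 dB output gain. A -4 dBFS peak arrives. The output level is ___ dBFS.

The limiter clamps the peak to its -6 dBFS ceiling.
Output gain then adds 4 dB: -6 + 4 = -2 dBFS.

-2 dBFS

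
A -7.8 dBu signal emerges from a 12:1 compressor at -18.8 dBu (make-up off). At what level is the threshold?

Gain reduction = -7.8 − (-18.8) = 11 dB; output overshoot = GR / (R − 1) = 11 / 11 = 1 dB.
Threshold = output − output overshoot = -18.8 − 1 = -19.8 dBu.

-19.8 dBu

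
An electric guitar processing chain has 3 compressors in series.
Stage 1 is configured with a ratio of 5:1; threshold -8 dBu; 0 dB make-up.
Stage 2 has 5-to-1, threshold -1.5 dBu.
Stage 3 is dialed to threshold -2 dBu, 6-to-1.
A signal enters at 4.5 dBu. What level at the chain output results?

Stage 1: 4.5 dBu is 12.5 dB over -8 dBu; at 5:1 that becomes 2.5 dB over, giving -5.5 dBu.
Stage 2: -5.5 dBu ≤ -1.5 dBu, so stage 2 doesn't engage; output -5.5 dBu.
Stage 3: below threshold (-5.5 ≤ -2); passes unchanged; output -5.5 dBu.

-5.5 dBu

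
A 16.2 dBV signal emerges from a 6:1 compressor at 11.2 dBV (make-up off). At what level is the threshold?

Input is 6 dB above T (since output overshoot × R = input overshoot: (11.2 − T)·6 = 16.2 − T gives T = 10.2 dBV).
Check: 10.2 + (16.2 − 10.2)/6 = 10.2 + 1 = 11.2 dBV. ✓

10.2 dBV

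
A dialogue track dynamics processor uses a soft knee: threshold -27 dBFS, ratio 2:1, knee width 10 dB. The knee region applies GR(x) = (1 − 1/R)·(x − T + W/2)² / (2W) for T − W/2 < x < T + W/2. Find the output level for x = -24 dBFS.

x − T + W/2 = -24 − (-27) + 5 = 8.
GR = (1 − 1/2) × 8² / 20 = 0.5 × 64 / 20 = 1.6 dB.
Output = -24 − 1.6 = -25.6 dBFS.

-25.6 dBFS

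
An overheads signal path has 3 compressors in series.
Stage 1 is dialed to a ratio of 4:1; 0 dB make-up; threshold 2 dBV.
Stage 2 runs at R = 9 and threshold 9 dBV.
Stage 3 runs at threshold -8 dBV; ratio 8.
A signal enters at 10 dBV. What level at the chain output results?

-6.5 dBV

Stage 1: 10 dBV is 8 dB over 2 dBV; at 4:1 that becomes 2 dB over, giving 4 dBV.
Stage 2: 4 dBV ≤ 9 dBV, so stage 2 doesn't engage; output 4 dBV.
Stage 3: overshoot 12 dB → 12/8 = 1.5 dB → -6.5 dBV.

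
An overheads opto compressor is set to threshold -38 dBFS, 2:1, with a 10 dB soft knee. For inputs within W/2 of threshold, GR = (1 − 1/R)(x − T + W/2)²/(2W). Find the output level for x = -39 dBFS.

-39.4 dBFS

x − T + W/2 = -39 − (-38) + 5 = 4.
GR = (1 − 1/2) × 4² / 20 = 0.5 × 16 / 20 = 0.4 dB.
Output = -39 − 0.4 = -39.4 dBFS.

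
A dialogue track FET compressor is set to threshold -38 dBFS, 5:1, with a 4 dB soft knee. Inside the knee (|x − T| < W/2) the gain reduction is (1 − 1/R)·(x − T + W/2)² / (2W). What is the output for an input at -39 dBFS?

-39.1 dBFS

x − T + W/2 = -39 − (-38) + 2 = 1.
GR = (1 − 1/5) × 1² / 8 = 0.8 × 1 / 8 = 0.1 dB.
Output = -39 − 0.1 = -39.1 dBFS.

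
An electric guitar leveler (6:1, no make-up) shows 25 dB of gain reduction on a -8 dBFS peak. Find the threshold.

Let T be the threshold. Output overshoot = (input overshoot)/R, so -33 − T = (-8 − T)/6.
6·(-33 − T) = -8 − T → 5·T = -198 − (-8) = -190.
T = -190/5 = -38 dBFS.

-38 dBFS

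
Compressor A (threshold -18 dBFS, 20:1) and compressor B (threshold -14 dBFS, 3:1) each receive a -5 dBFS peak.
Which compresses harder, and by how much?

A: 13 dB over, compressed to 0.65 dB over, so 12.35 dB of GR.
B: 9 dB over, compressed to 3 dB over, so 6 dB of GR.
Difference: 6.35 dB in favour of A.

A, by 6.35 dB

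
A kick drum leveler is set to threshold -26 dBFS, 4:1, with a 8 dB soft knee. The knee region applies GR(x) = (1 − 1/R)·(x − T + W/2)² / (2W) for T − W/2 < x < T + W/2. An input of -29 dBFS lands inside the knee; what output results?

x − T + W/2 = -29 − (-26) + 4 = 1.
GR = (1 − 1/4) × 1² / 16 = 0.75 × 1 / 16 = 0.046875 dB.
Output = -29 − 0.046875 = -29.046875 dBFS.

-29.046875 dBFS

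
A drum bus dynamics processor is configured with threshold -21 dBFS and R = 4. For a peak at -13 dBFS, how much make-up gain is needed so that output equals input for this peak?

The peak compresses to -21 + 8/4 = -19 dBFS.
To reach -13 dBFS requires -13 − (-19) = 6 dB of make-up.

6 dB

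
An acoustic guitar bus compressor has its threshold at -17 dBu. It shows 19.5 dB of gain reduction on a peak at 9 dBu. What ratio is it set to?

Input overshoot = 9 − (-17) = 26 dB.
Output overshoot = 26 − 19.5 = 6.5 dB.
Ratio = input overshoot / output overshoot = 26 / 6.5 = 4.

4:1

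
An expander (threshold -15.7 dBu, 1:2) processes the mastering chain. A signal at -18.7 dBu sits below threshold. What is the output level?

-21.7 dBu

The input is 3 dB below the -15.7 dBu threshold.
A 1:2 expander multiplies undershoot by 2: 3 × 2 = 6 dB below threshold.
Output = -15.7 − 6 = -21.7 dBu.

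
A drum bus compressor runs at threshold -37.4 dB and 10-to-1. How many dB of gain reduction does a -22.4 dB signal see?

13.5 dB

-22.4 dB exceeds the threshold by 15 dB.
At 10:1, output sits 15/10 = 1.5 dB above threshold.
So the signal is attenuated by 15 − 1.5 = 13.5 dB.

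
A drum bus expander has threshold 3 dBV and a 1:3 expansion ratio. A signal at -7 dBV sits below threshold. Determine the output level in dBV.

-27 dBV

The input is 10 dB below the 3 dBV threshold.
A 1:3 expander multiplies undershoot by 3: 10 × 3 = 30 dB below threshold.
Output = 3 − 30 = -27 dBV.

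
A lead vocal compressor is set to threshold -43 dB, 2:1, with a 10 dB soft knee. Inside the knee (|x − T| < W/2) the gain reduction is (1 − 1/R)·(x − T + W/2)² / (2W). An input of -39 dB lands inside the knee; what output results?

x − T + W/2 = -39 − (-43) + 5 = 9.
GR = (1 − 1/2) × 9² / 20 = 0.5 × 81 / 20 = 2.025 dB.
Output = -39 − 2.025 = -41.025 dB.

-41.025 dB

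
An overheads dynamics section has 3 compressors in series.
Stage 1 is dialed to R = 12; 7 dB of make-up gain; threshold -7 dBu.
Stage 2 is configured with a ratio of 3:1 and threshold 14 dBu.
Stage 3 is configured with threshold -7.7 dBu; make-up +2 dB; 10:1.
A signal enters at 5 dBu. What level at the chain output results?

Stage 1: overshoot 12 dB → 12/12 = 1 dB → -6 dBu; +7 dB make-up → 1 dBu.
Stage 2: 1 dBu ≤ 14 dBu, so stage 2 doesn't engage; output 1 dBu.
Stage 3: 8.7 dB above -7.7 dBu, reduced 10:1 to 0.87 dB above → -6.83 dBu; +2 dB make-up → -4.83 dBu.

-4.83 dBu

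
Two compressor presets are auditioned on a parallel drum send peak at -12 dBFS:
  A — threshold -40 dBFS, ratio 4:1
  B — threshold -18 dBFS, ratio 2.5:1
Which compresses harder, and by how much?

A, by 17.4 dB

A: 28 dB over, compressed to 7 dB over, so 21 dB of GR.
B: 6 dB over, compressed to 2.4 dB over, so 3.6 dB of GR.
Difference: 17.4 dB in favour of A.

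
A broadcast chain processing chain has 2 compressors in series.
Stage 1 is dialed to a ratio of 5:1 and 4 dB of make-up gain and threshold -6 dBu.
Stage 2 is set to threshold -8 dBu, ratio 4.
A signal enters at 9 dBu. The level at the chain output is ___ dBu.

-5.75 dBu

Stage 1: overshoot 15 dB → 15/5 = 3 dB → -3 dBu; +4 dB make-up → 1 dBu.
Stage 2: 1 dBu is 9 dB over -8 dBu; at 4:1 that becomes 2.25 dB over, giving -5.75 dBu.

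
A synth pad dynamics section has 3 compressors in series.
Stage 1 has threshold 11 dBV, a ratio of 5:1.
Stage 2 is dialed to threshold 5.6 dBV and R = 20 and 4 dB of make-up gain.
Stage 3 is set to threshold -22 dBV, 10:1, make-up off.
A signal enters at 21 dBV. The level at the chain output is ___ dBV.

Stage 1: overshoot 10 dB → 10/5 = 2 dB → 13 dBV.
Stage 2: 7.4 dB above 5.6 dBV, reduced 20:1 to 0.37 dB above → 5.97 dBV; +4 dB make-up → 9.97 dBV.
Stage 3: 31.97 dB above -22 dBV, reduced 10:1 to 3.197 dB above → -18.803 dBV.

-18.803 dBV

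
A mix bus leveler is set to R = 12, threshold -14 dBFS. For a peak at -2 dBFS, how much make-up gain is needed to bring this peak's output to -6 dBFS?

7 dB

Overshoot 12 dB → 12/12 = 1 dB after compression, so the compressed level is -14 + 1 = -13 dBFS.
Make-up = target − compressed = -6 − (-13) = 7 dB.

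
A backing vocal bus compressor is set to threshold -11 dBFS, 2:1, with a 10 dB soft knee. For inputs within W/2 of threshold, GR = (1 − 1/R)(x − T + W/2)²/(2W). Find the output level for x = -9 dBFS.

-10.225 dBFS

x − T + W/2 = -9 − (-11) + 5 = 7.
GR = (1 − 1/2) × 7² / 20 = 0.5 × 49 / 20 = 1.225 dB.
Output = -9 − 1.225 = -10.225 dBFS.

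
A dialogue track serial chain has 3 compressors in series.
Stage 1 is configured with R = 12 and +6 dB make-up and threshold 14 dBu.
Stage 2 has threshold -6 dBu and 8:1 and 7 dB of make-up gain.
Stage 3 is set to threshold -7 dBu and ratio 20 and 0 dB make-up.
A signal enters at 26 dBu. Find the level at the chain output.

-6.43125 dBu

Stage 1: 26 dBu is 12 dB over 14 dBu; at 12:1 that becomes 1 dB over, giving 15 dBu; +6 dB make-up → 21 dBu.
Stage 2: overshoot 27 dB → 27/8 = 3.375 dB → -2.625 dBu; +7 dB make-up → 4.375 dBu.
Stage 3: 11.375 dB above -7 dBu, reduced 20:1 to 0.56875 dB above → -6.43125 dBu.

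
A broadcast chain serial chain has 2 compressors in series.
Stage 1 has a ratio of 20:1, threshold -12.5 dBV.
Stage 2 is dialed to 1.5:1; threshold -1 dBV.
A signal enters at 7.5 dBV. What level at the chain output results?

Stage 1: overshoot 20 dB → 20/20 = 1 dB → -11.5 dBV.
Stage 2: -11.5 dBV is at or below the -1 dBV threshold — no compression; output -11.5 dBV.

-11.5 dBV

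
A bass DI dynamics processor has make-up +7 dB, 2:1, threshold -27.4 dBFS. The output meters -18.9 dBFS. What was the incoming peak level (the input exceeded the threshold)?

-24.4 dBFS

Stripping the +7 dB make-up gives -25.9 dBFS at the gain stage.
Post-compression overshoot = -25.9 − (-27.4) = 1.5 dB.
Before 2:1 compression the overshoot was 1.5 × 2 = 3 dB, so input = -27.4 + 3 = -24.4 dBFS.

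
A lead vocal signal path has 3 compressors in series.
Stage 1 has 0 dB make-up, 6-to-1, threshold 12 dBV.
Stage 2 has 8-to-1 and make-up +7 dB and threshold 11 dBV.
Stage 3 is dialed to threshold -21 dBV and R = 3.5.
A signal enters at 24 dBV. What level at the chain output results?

-9.75 dBV

Stage 1: 24 dBV is 12 dB over 12 dBV; at 6:1 that becomes 2 dB over, giving 14 dBV.
Stage 2: 14 dBV is 3 dB over 11 dBV; at 8:1 that becomes 0.375 dB over, giving 11.375 dBV; +7 dB make-up → 18.375 dBV.
Stage 3: overshoot 39.375 dB → 39.375/3.5 = 11.25 dB → -9.75 dBV.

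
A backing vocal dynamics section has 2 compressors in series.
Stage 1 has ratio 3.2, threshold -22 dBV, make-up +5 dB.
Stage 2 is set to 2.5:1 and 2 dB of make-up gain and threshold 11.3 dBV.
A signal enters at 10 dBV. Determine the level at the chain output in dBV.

Stage 1: 10 dBV is 32 dB over -22 dBV; at 3.2:1 that becomes 10 dB over, giving -12 dBV; +5 dB make-up → -7 dBV.
Stage 2: below threshold (-7 ≤ 11.3); passes unchanged; make-up brings it to -5 dBV.

-5 dBV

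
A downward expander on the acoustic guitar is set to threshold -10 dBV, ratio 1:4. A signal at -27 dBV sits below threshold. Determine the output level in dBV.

The input is 17 dB below the -10 dBV threshold.
A 1:4 expander multiplies undershoot by 4: 17 × 4 = 68 dB below threshold.
Output = -10 − 68 = -78 dBV.

-78 dBV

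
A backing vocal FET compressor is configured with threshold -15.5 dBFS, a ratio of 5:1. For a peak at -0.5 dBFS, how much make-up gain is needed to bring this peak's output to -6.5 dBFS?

6 dB

Without make-up, output = threshold + overshoot/5 = -15.5 + 3 = -12.5 dBFS.
Gap to target: 6 dB.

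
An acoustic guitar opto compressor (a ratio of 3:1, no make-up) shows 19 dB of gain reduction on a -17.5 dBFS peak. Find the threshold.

-46 dBFS

Input is 28.5 dB above T (since output overshoot × R = input overshoot: (-36.5 − T)·3 = -17.5 − T gives T = -46 dBFS).
Check: -46 + (-17.5 − (-46))/3 = -46 + 9.5 = -36.5 dBFS. ✓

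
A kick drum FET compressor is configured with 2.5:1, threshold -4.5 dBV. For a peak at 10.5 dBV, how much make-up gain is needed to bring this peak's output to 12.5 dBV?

11 dB

Without make-up, output = threshold + overshoot/2.5 = -4.5 + 6 = 1.5 dBV.
Gap to target: 11 dB.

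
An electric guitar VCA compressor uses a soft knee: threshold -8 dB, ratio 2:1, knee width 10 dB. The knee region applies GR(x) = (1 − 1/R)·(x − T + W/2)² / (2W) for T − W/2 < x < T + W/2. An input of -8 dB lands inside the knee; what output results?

x − T + W/2 = -8 − (-8) + 5 = 5.
GR = (1 − 1/2) × 5² / 20 = 0.5 × 25 / 20 = 0.625 dB.
Output = -8 − 0.625 = -8.625 dB.

-8.625 dB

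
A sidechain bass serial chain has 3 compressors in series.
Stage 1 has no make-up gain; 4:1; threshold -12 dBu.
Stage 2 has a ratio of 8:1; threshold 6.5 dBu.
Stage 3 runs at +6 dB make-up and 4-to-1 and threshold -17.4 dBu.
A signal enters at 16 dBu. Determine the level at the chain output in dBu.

-8.3 dBu

Stage 1: 16 dBu is 28 dB over -12 dBu; at 4:1 that becomes 7 dB over, giving -5 dBu.
Stage 2: below threshold (-5 ≤ 6.5); passes unchanged; output -5 dBu.
Stage 3: overshoot 12.4 dB → 12.4/4 = 3.1 dB → -14.3 dBu; +6 dB make-up → -8.3 dBu.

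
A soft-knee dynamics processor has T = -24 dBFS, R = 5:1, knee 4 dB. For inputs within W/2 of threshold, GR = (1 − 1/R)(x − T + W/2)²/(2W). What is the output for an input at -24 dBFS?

-24.4 dBFS

x − T + W/2 = -24 − (-24) + 2 = 2.
GR = (1 − 1/5) × 2² / 8 = 0.8 × 4 / 8 = 0.4 dB.
Output = -24 − 0.4 = -24.4 dBFS.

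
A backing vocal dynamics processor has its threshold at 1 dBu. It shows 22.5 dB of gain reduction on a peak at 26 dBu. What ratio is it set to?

10:1

Input overshoot = 26 − 1 = 25 dB.
Output overshoot = 25 − 22.5 = 2.5 dB.
Ratio = input overshoot / output overshoot = 25 / 2.5 = 10.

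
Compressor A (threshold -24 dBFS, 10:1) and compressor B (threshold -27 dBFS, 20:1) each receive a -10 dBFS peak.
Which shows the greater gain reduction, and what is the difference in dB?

A: 14 dB over, compressed to 1.4 dB over, so 12.6 dB of GR.
B: 17 dB over, compressed to 0.85 dB over, so 16.15 dB of GR.
Difference: 3.55 dB in favour of B.

B, by 3.55 dB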